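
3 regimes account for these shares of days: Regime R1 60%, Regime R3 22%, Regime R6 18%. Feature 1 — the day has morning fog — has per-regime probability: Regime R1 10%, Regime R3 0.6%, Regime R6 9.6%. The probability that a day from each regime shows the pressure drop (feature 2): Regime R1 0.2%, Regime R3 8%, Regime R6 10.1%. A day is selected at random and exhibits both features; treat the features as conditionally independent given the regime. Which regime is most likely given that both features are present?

Regime R6

Unnormalized posteriors (prior × likelihood):
  Regime R1: 0.6 × 0.1 × 0.002 = 0.00012
  Regime R3: 0.22 × 0.006 × 0.08 = 0.0001056
  Regime R6: 0.18 × 0.096 × 0.101 = 0.00174528
Sum = 0.00197088.
Largest term belongs to Regime R6, so Regime R6 is most probable.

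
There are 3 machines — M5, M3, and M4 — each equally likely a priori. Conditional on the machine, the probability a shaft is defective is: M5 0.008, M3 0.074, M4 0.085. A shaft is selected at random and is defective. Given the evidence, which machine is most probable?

M4

Since the prior is uniform, the posterior is proportional to the likelihood:
  M5: 0.008
  M3: 0.074
  M4: 0.085
Normalizing constant = 0.167.
Largest term belongs to M4, so M4 is most probable.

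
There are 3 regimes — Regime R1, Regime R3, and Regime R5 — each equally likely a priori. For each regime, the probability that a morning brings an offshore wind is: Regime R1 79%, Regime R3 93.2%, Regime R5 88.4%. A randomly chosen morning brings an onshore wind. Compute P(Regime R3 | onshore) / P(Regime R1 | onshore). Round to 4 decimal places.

0.3238

Taking complements, P(onshore | each) = Regime R1 0.21, Regime R3 0.068, Regime R5 0.116.
With a uniform prior (1/3 each), posterior ∝ likelihood:
  Regime R1: 0.21
  Regime R3: 0.068
  Regime R5: 0.116
Normalizing constant = 0.394.
The ratio is 0.068 / 0.21 (the normalizer cancels) = 0.3238.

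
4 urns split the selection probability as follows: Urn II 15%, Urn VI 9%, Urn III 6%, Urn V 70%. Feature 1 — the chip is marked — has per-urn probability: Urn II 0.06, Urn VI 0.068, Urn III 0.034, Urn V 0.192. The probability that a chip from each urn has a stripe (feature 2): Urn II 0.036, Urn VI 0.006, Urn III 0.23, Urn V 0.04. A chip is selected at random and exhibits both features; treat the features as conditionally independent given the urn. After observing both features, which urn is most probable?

Urn V

Unnormalized posteriors (prior × likelihood):
  Urn II: 0.15 × 0.06 × 0.036 = 0.000324
  Urn VI: 0.09 × 0.068 × 0.006 = 0.00003672
  Urn III: 0.06 × 0.034 × 0.23 = 0.0004692
  Urn V: 0.7 × 0.192 × 0.04 = 0.005376
Total = 0.00620592.
Largest term belongs to Urn V, so Urn V is most probable.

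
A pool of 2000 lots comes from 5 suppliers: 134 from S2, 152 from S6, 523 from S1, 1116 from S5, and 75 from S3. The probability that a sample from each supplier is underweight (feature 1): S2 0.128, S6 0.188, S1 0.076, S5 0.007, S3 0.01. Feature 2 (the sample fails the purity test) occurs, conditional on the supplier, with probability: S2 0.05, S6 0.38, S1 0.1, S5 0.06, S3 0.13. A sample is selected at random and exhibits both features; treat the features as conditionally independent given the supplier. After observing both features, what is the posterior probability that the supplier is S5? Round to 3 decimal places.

0.029

By Bayes' rule, posterior ∝ prior × likelihood:
  S2: 0.067 × 0.128 × 0.05 = 0.0004288
  S6: 0.076 × 0.188 × 0.38 = 0.00542944
  S1: 0.2615 × 0.076 × 0.1 = 0.0019874
  S5: 0.558 × 0.007 × 0.06 = 0.00023436
  S3: 0.0375 × 0.01 × 0.13 = 0.00004875
Normalizing constant = 0.00812875.
P(S5 | evidence) = 0.00023436 / 0.00812875 ≈ 0.029.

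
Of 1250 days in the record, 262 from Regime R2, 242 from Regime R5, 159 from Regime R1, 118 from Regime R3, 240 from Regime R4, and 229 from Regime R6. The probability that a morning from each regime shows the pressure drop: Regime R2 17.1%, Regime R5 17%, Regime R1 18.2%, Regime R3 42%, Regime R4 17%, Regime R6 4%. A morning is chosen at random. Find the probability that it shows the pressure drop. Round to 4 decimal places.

0.1715

Compute prior × likelihood for every hypothesis:
  Regime R2: 0.2096 × 0.171 = 0.0358416
  Regime R5: 0.1936 × 0.17 = 0.032912
  Regime R1: 0.1272 × 0.182 = 0.0231504
  Regime R3: 0.0944 × 0.42 = 0.039648
  Regime R4: 0.192 × 0.17 = 0.03264
  Regime R6: 0.1832 × 0.04 = 0.007328
P(drop) = 0.0358416 + 0.032912 + 0.0231504 + 0.039648 + 0.03264 + 0.007328 = 0.17152 → 0.1715.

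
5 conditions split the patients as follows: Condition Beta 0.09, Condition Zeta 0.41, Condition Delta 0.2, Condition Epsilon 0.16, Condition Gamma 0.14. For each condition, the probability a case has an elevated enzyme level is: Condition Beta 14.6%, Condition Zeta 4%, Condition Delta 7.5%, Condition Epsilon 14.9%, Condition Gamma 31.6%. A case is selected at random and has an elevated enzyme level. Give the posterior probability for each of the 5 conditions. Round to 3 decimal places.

Condition Beta 0.117, Condition Zeta 0.146, Condition Delta 0.133, Condition Epsilon 0.212, Condition Gamma 0.393

Compute prior × likelihood for every hypothesis:
  Condition Beta: 0.09 × 0.146 = 0.01314
  Condition Zeta: 0.41 × 0.04 = 0.0164
  Condition Delta: 0.2 × 0.075 = 0.015
  Condition Epsilon: 0.16 × 0.149 = 0.02384
  Condition Gamma: 0.14 × 0.316 = 0.04424
Sum = 0.11262.
P(Condition Beta | elevated) = 0.01314/0.11262 ≈ 0.117
P(Condition Zeta | elevated) = 0.0164/0.11262 ≈ 0.146
P(Condition Delta | elevated) = 0.015/0.11262 ≈ 0.133
P(Condition Epsilon | elevated) = 0.02384/0.11262 ≈ 0.212
P(Condition Gamma | elevated) = 0.04424/0.11262 ≈ 0.393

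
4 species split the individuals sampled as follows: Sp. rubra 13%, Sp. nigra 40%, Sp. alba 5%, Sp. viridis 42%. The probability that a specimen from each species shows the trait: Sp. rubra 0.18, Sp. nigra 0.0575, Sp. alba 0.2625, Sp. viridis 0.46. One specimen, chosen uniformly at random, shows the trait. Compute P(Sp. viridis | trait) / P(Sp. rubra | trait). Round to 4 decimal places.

8.2564

By Bayes' rule, posterior ∝ prior × likelihood:
  Sp. rubra: 0.13 × 0.18 = 0.0234
  Sp. nigra: 0.4 × 0.0575 = 0.023
  Sp. alba: 0.05 × 0.2625 = 0.013125
  Sp. viridis: 0.42 × 0.46 = 0.1932
Total = 0.252725.
The ratio is 0.1932 / 0.0234 (the normalizer cancels) = 8.2564.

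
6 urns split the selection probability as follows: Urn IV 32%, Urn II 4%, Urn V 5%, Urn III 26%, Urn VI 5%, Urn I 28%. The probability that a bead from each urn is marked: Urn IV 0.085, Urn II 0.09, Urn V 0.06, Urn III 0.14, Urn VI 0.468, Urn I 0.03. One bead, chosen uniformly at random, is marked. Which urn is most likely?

Urn III

Compute prior × likelihood for every hypothesis:
  Urn IV: 0.32 × 0.085 = 0.0272
  Urn II: 0.04 × 0.09 = 0.0036
  Urn V: 0.05 × 0.06 = 0.003
  Urn III: 0.26 × 0.14 = 0.0364
  Urn VI: 0.05 × 0.468 = 0.0234
  Urn I: 0.28 × 0.03 = 0.0084
Normalizing constant = 0.102.
Largest term belongs to Urn III, so Urn III is most probable.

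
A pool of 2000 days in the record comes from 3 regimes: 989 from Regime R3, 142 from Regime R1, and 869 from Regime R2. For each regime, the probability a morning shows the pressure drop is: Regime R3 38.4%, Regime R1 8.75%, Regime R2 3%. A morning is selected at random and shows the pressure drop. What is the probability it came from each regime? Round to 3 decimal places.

Compute prior × likelihood for every hypothesis:
  Regime R3: 0.4945 × 0.384 = 0.189888
  Regime R1: 0.071 × 0.0875 = 0.0062125
  Regime R2: 0.4345 × 0.03 = 0.013035
Sum = 0.2091355.
P(Regime R3 | drop) = 0.189888/0.2091355 ≈ 0.908
P(Regime R1 | drop) = 0.0062125/0.2091355 ≈ 0.030
P(Regime R2 | drop) = 0.013035/0.2091355 ≈ 0.062

Regime R3 0.908, Regime R1 0.030, Regime R2 0.062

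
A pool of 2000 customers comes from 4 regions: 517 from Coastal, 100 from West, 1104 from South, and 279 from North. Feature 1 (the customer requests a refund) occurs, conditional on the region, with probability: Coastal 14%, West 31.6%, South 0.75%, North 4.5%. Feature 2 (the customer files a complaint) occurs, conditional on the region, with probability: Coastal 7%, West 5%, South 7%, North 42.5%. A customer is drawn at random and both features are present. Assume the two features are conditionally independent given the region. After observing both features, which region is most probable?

North

By Bayes' rule, posterior ∝ prior × likelihood:
  Coastal: 0.2585 × 0.14 × 0.07 = 0.0025333
  West: 0.05 × 0.316 × 0.05 = 0.00079
  South: 0.552 × 0.0075 × 0.07 = 0.0002898
  North: 0.1395 × 0.045 × 0.425 = 0.0026679375
Total = 0.0062810375.
Largest term belongs to North, so North is most probable.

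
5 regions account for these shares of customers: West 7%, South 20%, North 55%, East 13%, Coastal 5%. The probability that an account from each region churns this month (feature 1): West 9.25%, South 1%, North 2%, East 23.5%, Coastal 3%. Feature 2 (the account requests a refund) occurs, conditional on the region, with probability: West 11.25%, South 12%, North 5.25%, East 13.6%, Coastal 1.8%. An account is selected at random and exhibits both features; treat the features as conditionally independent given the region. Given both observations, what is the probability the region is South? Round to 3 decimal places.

Compute prior × likelihood for every hypothesis:
  West: 0.07 × 0.0925 × 0.1125 = 0.0007284375
  South: 0.2 × 0.01 × 0.12 = 0.00024
  North: 0.55 × 0.02 × 0.0525 = 0.0005775
  East: 0.13 × 0.235 × 0.136 = 0.0041548
  Coastal: 0.05 × 0.03 × 0.018 = 0.000027
Total = 0.0057277375.
P(South | evidence) = 0.00024 / 0.0057277375 ≈ 0.042.

0.042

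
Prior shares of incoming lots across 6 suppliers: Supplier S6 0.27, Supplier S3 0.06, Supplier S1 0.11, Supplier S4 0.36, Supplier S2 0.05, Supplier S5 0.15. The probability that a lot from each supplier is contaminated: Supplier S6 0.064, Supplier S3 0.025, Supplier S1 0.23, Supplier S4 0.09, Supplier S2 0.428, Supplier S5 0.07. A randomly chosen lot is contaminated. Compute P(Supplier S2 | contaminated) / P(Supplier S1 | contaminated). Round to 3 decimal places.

By Bayes' rule, posterior ∝ prior × likelihood:
  Supplier S6: 0.27 × 0.064 = 0.01728
  Supplier S3: 0.06 × 0.025 = 0.0015
  Supplier S1: 0.11 × 0.23 = 0.0253
  Supplier S4: 0.36 × 0.09 = 0.0324
  Supplier S2: 0.05 × 0.428 = 0.0214
  Supplier S5: 0.15 × 0.07 = 0.0105
Sum = 0.10838.
The ratio is 0.0214 / 0.0253 (the normalizer cancels) = 0.846.

0.846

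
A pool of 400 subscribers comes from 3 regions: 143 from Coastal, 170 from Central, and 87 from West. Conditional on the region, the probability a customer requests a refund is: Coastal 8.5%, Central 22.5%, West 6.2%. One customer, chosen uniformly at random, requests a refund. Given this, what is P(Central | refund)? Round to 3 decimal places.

0.685

Unnormalized posteriors (prior × likelihood):
  Coastal: 0.3575 × 0.085 = 0.0303875
  Central: 0.425 × 0.225 = 0.095625
  West: 0.2175 × 0.062 = 0.013485
Sum = 0.1394975.
P(Central | evidence) = 0.095625 / 0.1394975 ≈ 0.685.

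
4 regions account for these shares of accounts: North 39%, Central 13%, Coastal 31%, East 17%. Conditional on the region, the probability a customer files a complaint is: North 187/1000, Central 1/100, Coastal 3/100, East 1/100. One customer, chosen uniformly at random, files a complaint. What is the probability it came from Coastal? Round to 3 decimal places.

0.109

Compute prior × likelihood for every hypothesis:
  North: 0.39 × 0.187 = 0.07293
  Central: 0.13 × 0.01 = 0.0013
  Coastal: 0.31 × 0.03 = 0.0093
  East: 0.17 × 0.01 = 0.0017
Normalizing constant = 0.08523.
P(Coastal | evidence) = 0.0093 / 0.08523 ≈ 0.109.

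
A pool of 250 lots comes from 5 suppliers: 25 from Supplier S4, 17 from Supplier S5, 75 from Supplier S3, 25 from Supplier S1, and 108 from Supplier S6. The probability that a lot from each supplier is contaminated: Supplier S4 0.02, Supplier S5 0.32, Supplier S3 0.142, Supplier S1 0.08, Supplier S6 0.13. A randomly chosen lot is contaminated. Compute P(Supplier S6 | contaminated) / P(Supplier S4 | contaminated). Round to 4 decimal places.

Compute prior × likelihood for every hypothesis:
  Supplier S4: 0.1 × 0.02 = 0.002
  Supplier S5: 0.068 × 0.32 = 0.02176
  Supplier S3: 0.3 × 0.142 = 0.0426
  Supplier S1: 0.1 × 0.08 = 0.008
  Supplier S6: 0.432 × 0.13 = 0.05616
Total = 0.13052.
The ratio is 0.05616 / 0.002 (the normalizer cancels) = 28.0800.

28.0800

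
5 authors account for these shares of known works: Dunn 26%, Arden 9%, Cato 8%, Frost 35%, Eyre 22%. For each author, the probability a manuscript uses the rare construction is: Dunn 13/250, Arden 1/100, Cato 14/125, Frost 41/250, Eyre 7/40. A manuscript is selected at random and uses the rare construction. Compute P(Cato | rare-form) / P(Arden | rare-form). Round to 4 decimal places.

Compute prior × likelihood for every hypothesis:
  Dunn: 0.26 × 0.052 = 0.01352
  Arden: 0.09 × 0.01 = 0.0009
  Cato: 0.08 × 0.112 = 0.00896
  Frost: 0.35 × 0.164 = 0.0574
  Eyre: 0.22 × 0.175 = 0.0385
Normalizing constant = 0.11928.
The ratio is 0.00896 / 0.0009 (the normalizer cancels) = 9.9556.

9.9556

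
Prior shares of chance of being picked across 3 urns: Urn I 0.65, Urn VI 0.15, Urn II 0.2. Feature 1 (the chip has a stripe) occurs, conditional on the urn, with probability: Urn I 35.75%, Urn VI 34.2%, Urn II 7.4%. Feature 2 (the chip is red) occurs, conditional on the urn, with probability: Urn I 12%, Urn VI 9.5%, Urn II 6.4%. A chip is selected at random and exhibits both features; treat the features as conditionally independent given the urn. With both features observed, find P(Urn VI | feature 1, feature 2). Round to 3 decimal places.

Prior × likelihood for each hypothesis:
  Urn I: 0.65 × 0.3575 × 0.12 = 0.027885
  Urn VI: 0.15 × 0.342 × 0.095 = 0.0048735
  Urn II: 0.2 × 0.074 × 0.064 = 0.0009472
Total = 0.0337057.
P(Urn VI | evidence) = 0.0048735 / 0.0337057 ≈ 0.145.

0.145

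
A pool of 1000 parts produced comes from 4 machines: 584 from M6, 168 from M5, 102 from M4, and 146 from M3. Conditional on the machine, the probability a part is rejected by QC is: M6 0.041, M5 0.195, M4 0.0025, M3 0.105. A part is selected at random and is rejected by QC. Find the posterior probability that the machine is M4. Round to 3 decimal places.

Unnormalized posteriors (prior × likelihood):
  M6: 0.584 × 0.041 = 0.023944
  M5: 0.168 × 0.195 = 0.03276
  M4: 0.102 × 0.0025 = 0.000255
  M3: 0.146 × 0.105 = 0.01533
Sum = 0.072289.
P(M4 | evidence) = 0.000255 / 0.072289 ≈ 0.004.

0.004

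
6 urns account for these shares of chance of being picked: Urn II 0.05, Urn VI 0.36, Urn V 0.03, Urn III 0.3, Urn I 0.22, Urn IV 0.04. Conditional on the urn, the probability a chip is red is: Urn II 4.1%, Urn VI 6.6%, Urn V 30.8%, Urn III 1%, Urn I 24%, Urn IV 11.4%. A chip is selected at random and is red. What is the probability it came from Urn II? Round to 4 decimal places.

Prior × likelihood for each hypothesis:
  Urn II: 0.05 × 0.041 = 0.00205
  Urn VI: 0.36 × 0.066 = 0.02376
  Urn V: 0.03 × 0.308 = 0.00924
  Urn III: 0.3 × 0.01 = 0.003
  Urn I: 0.22 × 0.24 = 0.0528
  Urn IV: 0.04 × 0.114 = 0.00456
Sum = 0.09541.
P(Urn II | evidence) = 0.00205 / 0.09541 ≈ 0.0215.

0.0215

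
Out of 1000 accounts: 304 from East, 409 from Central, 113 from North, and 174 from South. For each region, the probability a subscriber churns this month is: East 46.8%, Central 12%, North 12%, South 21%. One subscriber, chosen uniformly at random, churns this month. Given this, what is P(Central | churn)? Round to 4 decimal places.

0.2033

By Bayes' rule, posterior ∝ prior × likelihood:
  East: 0.304 × 0.468 = 0.142272
  Central: 0.409 × 0.12 = 0.04908
  North: 0.113 × 0.12 = 0.01356
  South: 0.174 × 0.21 = 0.03654
Sum = 0.241452.
P(Central | evidence) = 0.04908 / 0.241452 ≈ 0.2033.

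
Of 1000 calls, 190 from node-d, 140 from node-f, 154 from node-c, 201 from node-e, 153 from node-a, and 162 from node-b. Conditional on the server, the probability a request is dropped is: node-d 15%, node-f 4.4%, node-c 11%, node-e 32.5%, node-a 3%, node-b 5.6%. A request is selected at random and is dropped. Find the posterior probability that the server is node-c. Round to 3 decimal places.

Unnormalized posteriors (prior × likelihood):
  node-d: 0.19 × 0.15 = 0.0285
  node-f: 0.14 × 0.044 = 0.00616
  node-c: 0.154 × 0.11 = 0.01694
  node-e: 0.201 × 0.325 = 0.065325
  node-a: 0.153 × 0.03 = 0.00459
  node-b: 0.162 × 0.056 = 0.009072
Normalizing constant = 0.130587.
P(node-c | evidence) = 0.01694 / 0.130587 ≈ 0.130.

0.130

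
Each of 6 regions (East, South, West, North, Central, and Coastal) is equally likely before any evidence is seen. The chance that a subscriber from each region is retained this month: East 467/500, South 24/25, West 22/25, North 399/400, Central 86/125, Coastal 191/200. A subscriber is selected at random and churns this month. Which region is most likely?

Taking complements, P(churn | each) = East 0.066, South 0.04, West 0.12, North 0.0025, Central 0.312, Coastal 0.045.
With a uniform prior (1/6 each), posterior ∝ likelihood:
  East: 0.066
  South: 0.04
  West: 0.12
  North: 0.0025
  Central: 0.312
  Coastal: 0.045
Total = 0.5855.
Largest term belongs to Central, so Central is most probable.

Central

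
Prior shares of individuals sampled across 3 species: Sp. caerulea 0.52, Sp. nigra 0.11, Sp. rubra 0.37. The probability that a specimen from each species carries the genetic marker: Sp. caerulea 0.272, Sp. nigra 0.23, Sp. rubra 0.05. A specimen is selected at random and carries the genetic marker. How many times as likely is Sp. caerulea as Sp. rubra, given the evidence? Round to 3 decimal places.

7.645

By Bayes' rule, posterior ∝ prior × likelihood:
  Sp. caerulea: 0.52 × 0.272 = 0.14144
  Sp. nigra: 0.11 × 0.23 = 0.0253
  Sp. rubra: 0.37 × 0.05 = 0.0185
Normalizing constant = 0.18524.
The ratio is 0.14144 / 0.0185 (the normalizer cancels) = 7.645.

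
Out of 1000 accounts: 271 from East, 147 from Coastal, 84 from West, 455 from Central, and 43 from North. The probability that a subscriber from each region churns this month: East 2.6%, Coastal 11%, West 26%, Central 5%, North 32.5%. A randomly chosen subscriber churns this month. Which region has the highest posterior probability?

Central

By Bayes' rule, posterior ∝ prior × likelihood:
  East: 0.271 × 0.026 = 0.007046
  Coastal: 0.147 × 0.11 = 0.01617
  West: 0.084 × 0.26 = 0.02184
  Central: 0.455 × 0.05 = 0.02275
  North: 0.043 × 0.325 = 0.013975
Total = 0.081781.
Largest term belongs to Central, so Central is most probable.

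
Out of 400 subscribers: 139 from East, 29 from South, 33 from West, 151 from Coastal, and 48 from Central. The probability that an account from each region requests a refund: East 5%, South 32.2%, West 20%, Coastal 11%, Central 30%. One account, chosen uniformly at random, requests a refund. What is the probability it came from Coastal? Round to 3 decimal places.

0.308

Prior × likelihood for each hypothesis:
  East: 0.3475 × 0.05 = 0.017375
  South: 0.0725 × 0.322 = 0.023345
  West: 0.0825 × 0.2 = 0.0165
  Coastal: 0.3775 × 0.11 = 0.041525
  Central: 0.12 × 0.3 = 0.036
Normalizing constant = 0.134745.
P(Coastal | evidence) = 0.041525 / 0.134745 ≈ 0.308.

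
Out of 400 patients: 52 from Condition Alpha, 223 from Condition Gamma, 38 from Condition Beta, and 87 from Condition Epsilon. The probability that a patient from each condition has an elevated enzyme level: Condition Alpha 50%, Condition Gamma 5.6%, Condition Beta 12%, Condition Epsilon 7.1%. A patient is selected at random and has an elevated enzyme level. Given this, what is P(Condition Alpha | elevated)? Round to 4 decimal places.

0.5282

By Bayes' rule, posterior ∝ prior × likelihood:
  Condition Alpha: 0.13 × 0.5 = 0.065
  Condition Gamma: 0.5575 × 0.056 = 0.03122
  Condition Beta: 0.095 × 0.12 = 0.0114
  Condition Epsilon: 0.2175 × 0.071 = 0.0154425
Sum = 0.1230625.
P(Condition Alpha | evidence) = 0.065 / 0.1230625 ≈ 0.5282.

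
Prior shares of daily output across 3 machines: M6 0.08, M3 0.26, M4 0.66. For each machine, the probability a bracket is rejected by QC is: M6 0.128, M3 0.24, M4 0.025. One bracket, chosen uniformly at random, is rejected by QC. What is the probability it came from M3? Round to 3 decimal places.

0.700

By Bayes' rule, posterior ∝ prior × likelihood:
  M6: 0.08 × 0.128 = 0.01024
  M3: 0.26 × 0.24 = 0.0624
  M4: 0.66 × 0.025 = 0.0165
Sum = 0.08914.
P(M3 | evidence) = 0.0624 / 0.08914 ≈ 0.700.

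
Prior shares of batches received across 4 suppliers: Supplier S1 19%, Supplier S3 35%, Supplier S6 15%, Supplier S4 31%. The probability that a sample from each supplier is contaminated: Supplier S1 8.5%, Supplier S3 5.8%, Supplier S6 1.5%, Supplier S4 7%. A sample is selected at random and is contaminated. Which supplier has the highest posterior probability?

Compute prior × likelihood for every hypothesis:
  Supplier S1: 0.19 × 0.085 = 0.01615
  Supplier S3: 0.35 × 0.058 = 0.0203
  Supplier S6: 0.15 × 0.015 = 0.00225
  Supplier S4: 0.31 × 0.07 = 0.0217
Sum = 0.0604.
Largest term belongs to Supplier S4, so Supplier S4 is most probable.

Supplier S4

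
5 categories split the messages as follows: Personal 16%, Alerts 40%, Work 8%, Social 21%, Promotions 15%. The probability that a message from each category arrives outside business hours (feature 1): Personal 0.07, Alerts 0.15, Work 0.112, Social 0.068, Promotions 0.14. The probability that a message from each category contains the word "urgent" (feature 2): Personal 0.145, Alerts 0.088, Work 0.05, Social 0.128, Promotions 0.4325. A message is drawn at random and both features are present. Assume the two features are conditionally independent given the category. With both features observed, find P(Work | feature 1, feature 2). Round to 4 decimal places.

Prior × likelihood for each hypothesis:
  Personal: 0.16 × 0.07 × 0.145 = 0.001624
  Alerts: 0.4 × 0.15 × 0.088 = 0.00528
  Work: 0.08 × 0.112 × 0.05 = 0.000448
  Social: 0.21 × 0.068 × 0.128 = 0.00182784
  Promotions: 0.15 × 0.14 × 0.4325 = 0.0090825
Total = 0.01826234.
P(Work | evidence) = 0.000448 / 0.01826234 ≈ 0.0245.

0.0245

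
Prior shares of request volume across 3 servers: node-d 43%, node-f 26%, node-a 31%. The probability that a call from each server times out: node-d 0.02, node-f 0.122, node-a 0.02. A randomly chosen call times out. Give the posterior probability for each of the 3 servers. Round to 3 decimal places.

node-d 0.185, node-f 0.682, node-a 0.133

Prior × likelihood for each hypothesis:
  node-d: 0.43 × 0.02 = 0.0086
  node-f: 0.26 × 0.122 = 0.03172
  node-a: 0.31 × 0.02 = 0.0062
Sum = 0.04652.
P(node-d | timeout) = 0.0086/0.04652 ≈ 0.185
P(node-f | timeout) = 0.03172/0.04652 ≈ 0.682
P(node-a | timeout) = 0.0062/0.04652 ≈ 0.133
(Check: 0.185+0.682+0.133 = 1.000.)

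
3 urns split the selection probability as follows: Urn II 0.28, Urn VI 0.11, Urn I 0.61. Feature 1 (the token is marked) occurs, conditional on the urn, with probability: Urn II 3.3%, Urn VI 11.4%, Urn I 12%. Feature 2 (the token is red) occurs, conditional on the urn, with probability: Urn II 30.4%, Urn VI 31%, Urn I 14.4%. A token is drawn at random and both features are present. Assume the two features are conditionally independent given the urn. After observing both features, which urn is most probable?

Prior × likelihood for each hypothesis:
  Urn II: 0.28 × 0.033 × 0.304 = 0.00280896
  Urn VI: 0.11 × 0.114 × 0.31 = 0.0038874
  Urn I: 0.61 × 0.12 × 0.144 = 0.0105408
Sum = 0.01723716.
Largest term belongs to Urn I, so Urn I is most probable.

Urn I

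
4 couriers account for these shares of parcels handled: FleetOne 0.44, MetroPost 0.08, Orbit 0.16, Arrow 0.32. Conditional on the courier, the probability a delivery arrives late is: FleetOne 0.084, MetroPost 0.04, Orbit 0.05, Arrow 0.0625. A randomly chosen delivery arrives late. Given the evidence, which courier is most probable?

FleetOne

Compute prior × likelihood for every hypothesis:
  FleetOne: 0.44 × 0.084 = 0.03696
  MetroPost: 0.08 × 0.04 = 0.0032
  Orbit: 0.16 × 0.05 = 0.008
  Arrow: 0.32 × 0.0625 = 0.02
Sum = 0.06816.
Largest term belongs to FleetOne, so FleetOne is most probable.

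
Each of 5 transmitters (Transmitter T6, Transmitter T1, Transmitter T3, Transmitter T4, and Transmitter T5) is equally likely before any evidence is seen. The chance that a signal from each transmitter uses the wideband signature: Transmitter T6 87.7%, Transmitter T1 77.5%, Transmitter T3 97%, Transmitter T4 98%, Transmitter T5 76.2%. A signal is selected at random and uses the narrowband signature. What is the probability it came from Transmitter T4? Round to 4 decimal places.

0.0314

Taking complements, P(narrowband | each) = Transmitter T6 0.123, Transmitter T1 0.225, Transmitter T3 0.03, Transmitter T4 0.02, Transmitter T5 0.238.
Since the prior is uniform, the posterior is proportional to the likelihood:
  Transmitter T6: 0.123
  Transmitter T1: 0.225
  Transmitter T3: 0.03
  Transmitter T4: 0.02
  Transmitter T5: 0.238
Normalizing constant = 0.636.
P(Transmitter T4 | evidence) = 0.02 / 0.636 ≈ 0.0314.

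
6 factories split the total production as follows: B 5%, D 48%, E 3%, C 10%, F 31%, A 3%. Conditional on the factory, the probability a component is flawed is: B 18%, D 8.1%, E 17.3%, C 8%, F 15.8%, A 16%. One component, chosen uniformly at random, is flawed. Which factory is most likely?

F

Prior × likelihood for each hypothesis:
  B: 0.05 × 0.18 = 0.009
  D: 0.48 × 0.081 = 0.03888
  E: 0.03 × 0.173 = 0.00519
  C: 0.1 × 0.08 = 0.008
  F: 0.31 × 0.158 = 0.04898
  A: 0.03 × 0.16 = 0.0048
Total = 0.11485.
Largest term belongs to F, so F is most probable.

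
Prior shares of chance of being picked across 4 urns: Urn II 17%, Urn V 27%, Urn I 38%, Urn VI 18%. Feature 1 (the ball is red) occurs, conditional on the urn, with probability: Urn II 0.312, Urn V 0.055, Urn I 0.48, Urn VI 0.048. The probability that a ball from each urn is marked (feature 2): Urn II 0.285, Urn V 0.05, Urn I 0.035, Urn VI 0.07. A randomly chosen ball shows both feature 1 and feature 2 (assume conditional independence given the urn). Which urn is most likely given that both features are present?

Unnormalized posteriors (prior × likelihood):
  Urn II: 0.17 × 0.312 × 0.285 = 0.0151164
  Urn V: 0.27 × 0.055 × 0.05 = 0.0007425
  Urn I: 0.38 × 0.48 × 0.035 = 0.006384
  Urn VI: 0.18 × 0.048 × 0.07 = 0.0006048
Total = 0.0228477.
Largest term belongs to Urn II, so Urn II is most probable.

Urn II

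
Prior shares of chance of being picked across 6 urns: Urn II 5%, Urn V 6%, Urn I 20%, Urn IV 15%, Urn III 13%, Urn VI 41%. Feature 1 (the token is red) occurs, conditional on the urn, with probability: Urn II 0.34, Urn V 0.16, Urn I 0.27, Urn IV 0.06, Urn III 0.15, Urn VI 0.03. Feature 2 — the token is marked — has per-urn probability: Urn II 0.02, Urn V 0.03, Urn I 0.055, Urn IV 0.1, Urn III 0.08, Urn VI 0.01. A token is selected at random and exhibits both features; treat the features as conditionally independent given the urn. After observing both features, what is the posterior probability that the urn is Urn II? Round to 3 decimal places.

0.055

Prior × likelihood for each hypothesis:
  Urn II: 0.05 × 0.34 × 0.02 = 0.00034
  Urn V: 0.06 × 0.16 × 0.03 = 0.000288
  Urn I: 0.2 × 0.27 × 0.055 = 0.00297
  Urn IV: 0.15 × 0.06 × 0.1 = 0.0009
  Urn III: 0.13 × 0.15 × 0.08 = 0.00156
  Urn VI: 0.41 × 0.03 × 0.01 = 0.000123
Normalizing constant = 0.006181.
P(Urn II | evidence) = 0.00034 / 0.006181 ≈ 0.055.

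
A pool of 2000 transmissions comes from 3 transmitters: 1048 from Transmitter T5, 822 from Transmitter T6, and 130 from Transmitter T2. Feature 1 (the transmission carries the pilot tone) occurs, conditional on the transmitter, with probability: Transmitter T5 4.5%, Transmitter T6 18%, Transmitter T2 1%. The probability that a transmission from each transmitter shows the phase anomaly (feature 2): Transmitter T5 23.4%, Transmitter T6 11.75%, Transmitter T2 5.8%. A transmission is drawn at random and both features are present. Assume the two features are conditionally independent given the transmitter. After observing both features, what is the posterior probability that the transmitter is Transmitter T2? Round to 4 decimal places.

Unnormalized posteriors (prior × likelihood):
  Transmitter T5: 0.524 × 0.045 × 0.234 = 0.00551772
  Transmitter T6: 0.411 × 0.18 × 0.1175 = 0.00869265
  Transmitter T2: 0.065 × 0.01 × 0.058 = 0.0000377
Total = 0.01424807.
P(Transmitter T2 | evidence) = 0.0000377 / 0.01424807 ≈ 0.0026.

0.0026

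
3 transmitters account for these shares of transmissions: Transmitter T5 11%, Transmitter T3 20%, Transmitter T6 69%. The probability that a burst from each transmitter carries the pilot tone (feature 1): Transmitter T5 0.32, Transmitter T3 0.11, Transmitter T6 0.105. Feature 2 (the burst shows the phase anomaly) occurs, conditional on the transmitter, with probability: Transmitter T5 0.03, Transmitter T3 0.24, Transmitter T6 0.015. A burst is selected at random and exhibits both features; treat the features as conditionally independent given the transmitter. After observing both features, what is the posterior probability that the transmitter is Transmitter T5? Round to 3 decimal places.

0.142

Compute prior × likelihood for every hypothesis:
  Transmitter T5: 0.11 × 0.32 × 0.03 = 0.001056
  Transmitter T3: 0.2 × 0.11 × 0.24 = 0.00528
  Transmitter T6: 0.69 × 0.105 × 0.015 = 0.00108675
Sum = 0.00742275.
P(Transmitter T5 | evidence) = 0.001056 / 0.00742275 ≈ 0.142.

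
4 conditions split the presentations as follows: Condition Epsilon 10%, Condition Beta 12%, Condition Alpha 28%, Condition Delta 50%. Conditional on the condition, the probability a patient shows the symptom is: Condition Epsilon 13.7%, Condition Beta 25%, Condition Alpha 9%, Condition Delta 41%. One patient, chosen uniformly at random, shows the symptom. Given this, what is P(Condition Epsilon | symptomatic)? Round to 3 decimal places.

By Bayes' rule, posterior ∝ prior × likelihood:
  Condition Epsilon: 0.1 × 0.137 = 0.0137
  Condition Beta: 0.12 × 0.25 = 0.03
  Condition Alpha: 0.28 × 0.09 = 0.0252
  Condition Delta: 0.5 × 0.41 = 0.205
Sum = 0.2739.
P(Condition Epsilon | evidence) = 0.0137 / 0.2739 ≈ 0.050.

0.050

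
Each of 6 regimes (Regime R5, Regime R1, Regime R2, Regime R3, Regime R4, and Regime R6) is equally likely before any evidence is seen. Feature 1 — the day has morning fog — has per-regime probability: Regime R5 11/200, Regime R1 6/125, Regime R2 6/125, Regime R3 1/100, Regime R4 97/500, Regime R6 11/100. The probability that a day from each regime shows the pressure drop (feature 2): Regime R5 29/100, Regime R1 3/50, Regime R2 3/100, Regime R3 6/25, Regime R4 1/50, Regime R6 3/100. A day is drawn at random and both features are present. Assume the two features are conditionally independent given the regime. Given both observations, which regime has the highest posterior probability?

Regime R5

With a uniform prior (1/6 each), posterior ∝ likelihood:
  Regime R5: 0.055 × 0.29 = 0.01595
  Regime R1: 0.048 × 0.06 = 0.00288
  Regime R2: 0.048 × 0.03 = 0.00144
  Regime R3: 0.01 × 0.24 = 0.0024
  Regime R4: 0.194 × 0.02 = 0.00388
  Regime R6: 0.11 × 0.03 = 0.0033
Normalizing constant = 0.02985.
Largest term belongs to Regime R5, so Regime R5 is most probable.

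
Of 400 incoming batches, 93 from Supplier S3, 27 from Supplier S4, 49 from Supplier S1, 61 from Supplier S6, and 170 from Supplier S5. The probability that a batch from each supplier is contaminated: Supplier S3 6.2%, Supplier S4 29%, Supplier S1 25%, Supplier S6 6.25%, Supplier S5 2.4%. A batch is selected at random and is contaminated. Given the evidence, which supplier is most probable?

Supplier S1

Unnormalized posteriors (prior × likelihood):
  Supplier S3: 0.2325 × 0.062 = 0.014415
  Supplier S4: 0.0675 × 0.29 = 0.019575
  Supplier S1: 0.1225 × 0.25 = 0.030625
  Supplier S6: 0.1525 × 0.0625 = 0.00953125
  Supplier S5: 0.425 × 0.024 = 0.0102
Total = 0.08434625.
Largest term belongs to Supplier S1, so Supplier S1 is most probable.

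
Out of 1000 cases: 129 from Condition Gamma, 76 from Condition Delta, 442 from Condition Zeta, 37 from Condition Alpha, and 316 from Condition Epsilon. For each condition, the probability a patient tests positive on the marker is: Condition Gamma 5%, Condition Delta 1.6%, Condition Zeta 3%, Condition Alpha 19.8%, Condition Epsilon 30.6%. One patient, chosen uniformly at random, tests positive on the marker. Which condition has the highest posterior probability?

Condition Epsilon

Compute prior × likelihood for every hypothesis:
  Condition Gamma: 0.129 × 0.05 = 0.00645
  Condition Delta: 0.076 × 0.016 = 0.001216
  Condition Zeta: 0.442 × 0.03 = 0.01326
  Condition Alpha: 0.037 × 0.198 = 0.007326
  Condition Epsilon: 0.316 × 0.306 = 0.096696
Normalizing constant = 0.124948.
Largest term belongs to Condition Epsilon, so Condition Epsilon is most probable.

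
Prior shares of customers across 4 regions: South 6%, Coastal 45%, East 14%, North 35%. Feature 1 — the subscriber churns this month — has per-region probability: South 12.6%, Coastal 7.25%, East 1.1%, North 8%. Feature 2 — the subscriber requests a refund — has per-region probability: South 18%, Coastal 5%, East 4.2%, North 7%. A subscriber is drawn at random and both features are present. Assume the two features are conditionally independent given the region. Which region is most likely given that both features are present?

Compute prior × likelihood for every hypothesis:
  South: 0.06 × 0.126 × 0.18 = 0.0013608
  Coastal: 0.45 × 0.0725 × 0.05 = 0.00163125
  East: 0.14 × 0.011 × 0.042 = 0.00006468
  North: 0.35 × 0.08 × 0.07 = 0.00196
Sum = 0.00501673.
Largest term belongs to North, so North is most probable.

North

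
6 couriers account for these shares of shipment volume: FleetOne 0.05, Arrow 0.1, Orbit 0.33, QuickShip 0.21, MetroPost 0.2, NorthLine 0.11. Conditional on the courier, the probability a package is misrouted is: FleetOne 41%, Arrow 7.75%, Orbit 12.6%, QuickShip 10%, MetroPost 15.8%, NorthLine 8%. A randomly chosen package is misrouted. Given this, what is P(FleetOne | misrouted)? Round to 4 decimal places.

Compute prior × likelihood for every hypothesis:
  FleetOne: 0.05 × 0.41 = 0.0205
  Arrow: 0.1 × 0.0775 = 0.00775
  Orbit: 0.33 × 0.126 = 0.04158
  QuickShip: 0.21 × 0.1 = 0.021
  MetroPost: 0.2 × 0.158 = 0.0316
  NorthLine: 0.11 × 0.08 = 0.0088
Total = 0.13123.
P(FleetOne | evidence) = 0.0205 / 0.13123 ≈ 0.1562.

0.1562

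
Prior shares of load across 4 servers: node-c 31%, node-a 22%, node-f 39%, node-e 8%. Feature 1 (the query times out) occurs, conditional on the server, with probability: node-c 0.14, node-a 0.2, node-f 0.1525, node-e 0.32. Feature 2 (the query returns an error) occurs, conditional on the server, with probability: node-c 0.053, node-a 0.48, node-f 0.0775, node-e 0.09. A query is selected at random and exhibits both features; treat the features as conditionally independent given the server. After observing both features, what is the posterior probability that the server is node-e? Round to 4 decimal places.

Unnormalized posteriors (prior × likelihood):
  node-c: 0.31 × 0.14 × 0.053 = 0.0023002
  node-a: 0.22 × 0.2 × 0.48 = 0.02112
  node-f: 0.39 × 0.1525 × 0.0775 = 0.0046093125
  node-e: 0.08 × 0.32 × 0.09 = 0.002304
Total = 0.0303335125.
P(node-e | evidence) = 0.002304 / 0.0303335125 ≈ 0.0760.

0.0760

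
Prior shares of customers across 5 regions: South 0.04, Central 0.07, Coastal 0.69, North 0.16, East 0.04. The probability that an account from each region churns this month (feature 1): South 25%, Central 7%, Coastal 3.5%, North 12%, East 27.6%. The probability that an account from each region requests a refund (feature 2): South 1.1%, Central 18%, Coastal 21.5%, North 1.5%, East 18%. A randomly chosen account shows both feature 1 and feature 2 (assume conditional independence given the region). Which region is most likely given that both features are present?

Unnormalized posteriors (prior × likelihood):
  South: 0.04 × 0.25 × 0.011 = 0.00011
  Central: 0.07 × 0.07 × 0.18 = 0.000882
  Coastal: 0.69 × 0.035 × 0.215 = 0.00519225
  North: 0.16 × 0.12 × 0.015 = 0.000288
  East: 0.04 × 0.276 × 0.18 = 0.0019872
Normalizing constant = 0.00845945.
Largest term belongs to Coastal, so Coastal is most probable.

Coastal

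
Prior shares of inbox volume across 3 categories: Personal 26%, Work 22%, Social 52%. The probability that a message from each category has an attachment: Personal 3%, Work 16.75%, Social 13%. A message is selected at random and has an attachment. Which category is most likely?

Social

Compute prior × likelihood for every hypothesis:
  Personal: 0.26 × 0.03 = 0.0078
  Work: 0.22 × 0.1675 = 0.03685
  Social: 0.52 × 0.13 = 0.0676
Sum = 0.11225.
Largest term belongs to Social, so Social is most probable.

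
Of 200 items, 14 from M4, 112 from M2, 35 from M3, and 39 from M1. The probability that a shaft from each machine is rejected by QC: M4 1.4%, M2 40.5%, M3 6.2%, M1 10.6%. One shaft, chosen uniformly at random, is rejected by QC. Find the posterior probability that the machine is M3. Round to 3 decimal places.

Unnormalized posteriors (prior × likelihood):
  M4: 0.07 × 0.014 = 0.00098
  M2: 0.56 × 0.405 = 0.2268
  M3: 0.175 × 0.062 = 0.01085
  M1: 0.195 × 0.106 = 0.02067
Normalizing constant = 0.2593.
P(M3 | evidence) = 0.01085 / 0.2593 ≈ 0.042.

0.042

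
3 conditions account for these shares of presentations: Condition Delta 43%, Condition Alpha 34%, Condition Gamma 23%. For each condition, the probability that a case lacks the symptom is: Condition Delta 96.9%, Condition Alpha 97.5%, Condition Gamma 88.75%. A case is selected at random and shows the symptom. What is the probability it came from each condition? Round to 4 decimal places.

Condition Delta 0.2794, Condition Alpha 0.1782, Condition Gamma 0.5424

Taking complements, P(symptomatic | each) = Condition Delta 0.031, Condition Alpha 0.025, Condition Gamma 0.1125.
Compute prior × likelihood for every hypothesis:
  Condition Delta: 0.43 × 0.031 = 0.01333
  Condition Alpha: 0.34 × 0.025 = 0.0085
  Condition Gamma: 0.23 × 0.1125 = 0.025875
Sum = 0.047705.
P(Condition Delta | symptomatic) = 0.01333/0.047705 ≈ 0.2794
P(Condition Alpha | symptomatic) = 0.0085/0.047705 ≈ 0.1782
P(Condition Gamma | symptomatic) = 0.025875/0.047705 ≈ 0.5424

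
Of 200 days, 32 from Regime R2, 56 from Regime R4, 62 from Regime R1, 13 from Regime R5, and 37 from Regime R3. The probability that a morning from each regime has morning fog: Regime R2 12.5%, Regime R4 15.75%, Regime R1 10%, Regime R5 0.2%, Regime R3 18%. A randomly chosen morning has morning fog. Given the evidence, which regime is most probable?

By Bayes' rule, posterior ∝ prior × likelihood:
  Regime R2: 0.16 × 0.125 = 0.02
  Regime R4: 0.28 × 0.1575 = 0.0441
  Regime R1: 0.31 × 0.1 = 0.031
  Regime R5: 0.065 × 0.002 = 0.00013
  Regime R3: 0.185 × 0.18 = 0.0333
Total = 0.12853.
Largest term belongs to Regime R4, so Regime R4 is most probable.

Regime R4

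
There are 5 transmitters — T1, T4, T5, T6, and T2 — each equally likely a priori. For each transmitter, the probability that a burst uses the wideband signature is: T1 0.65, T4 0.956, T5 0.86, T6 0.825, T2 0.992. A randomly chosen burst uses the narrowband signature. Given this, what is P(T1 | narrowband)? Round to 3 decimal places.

0.488

Taking complements, P(narrowband | each) = T1 0.35, T4 0.044, T5 0.14, T6 0.175, T2 0.008.
Since the prior is uniform, the posterior is proportional to the likelihood:
  T1: 0.35
  T4: 0.044
  T5: 0.14
  T6: 0.175
  T2: 0.008
Total = 0.717.
P(T1 | evidence) = 0.35 / 0.717 ≈ 0.488.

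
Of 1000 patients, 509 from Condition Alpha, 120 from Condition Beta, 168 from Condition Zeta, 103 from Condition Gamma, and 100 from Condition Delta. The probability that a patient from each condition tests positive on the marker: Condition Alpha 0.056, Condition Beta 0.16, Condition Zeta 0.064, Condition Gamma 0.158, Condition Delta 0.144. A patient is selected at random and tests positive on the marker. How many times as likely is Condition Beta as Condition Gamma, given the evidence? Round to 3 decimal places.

By Bayes' rule, posterior ∝ prior × likelihood:
  Condition Alpha: 0.509 × 0.056 = 0.028504
  Condition Beta: 0.12 × 0.16 = 0.0192
  Condition Zeta: 0.168 × 0.064 = 0.010752
  Condition Gamma: 0.103 × 0.158 = 0.016274
  Condition Delta: 0.1 × 0.144 = 0.0144
Sum = 0.08913.
The ratio is 0.0192 / 0.016274 (the normalizer cancels) = 1.180.

1.180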